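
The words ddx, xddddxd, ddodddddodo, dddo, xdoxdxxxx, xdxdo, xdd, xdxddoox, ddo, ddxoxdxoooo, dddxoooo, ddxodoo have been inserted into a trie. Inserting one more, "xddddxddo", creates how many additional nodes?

2

"xddddxd" is already a path in the trie; the remaining "do" must be added.
Each of the 2 remaining characters creates one node.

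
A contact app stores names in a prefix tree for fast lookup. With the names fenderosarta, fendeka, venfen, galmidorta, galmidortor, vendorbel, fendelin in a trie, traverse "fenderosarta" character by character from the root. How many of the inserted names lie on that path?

1

Walk "fenderosarta" from the root; an end-of-word marker is hit whenever a stored word is a prefix of "fenderosarta".
Prefixes of the query that are stored words: "fenderosarta"
Count: 1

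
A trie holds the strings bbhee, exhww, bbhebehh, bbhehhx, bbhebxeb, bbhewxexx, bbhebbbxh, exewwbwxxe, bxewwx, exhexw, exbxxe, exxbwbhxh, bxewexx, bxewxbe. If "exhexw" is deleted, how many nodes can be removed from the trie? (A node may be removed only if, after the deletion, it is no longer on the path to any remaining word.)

3

Walk "exhexw" from the leaf back toward the root, removing each node that no remaining word uses.
The suffix "exw" (3 nodes) is used only by "exhexw"; the node for "exh" still has the child "w", so pruning stops there.
Nodes removed: 3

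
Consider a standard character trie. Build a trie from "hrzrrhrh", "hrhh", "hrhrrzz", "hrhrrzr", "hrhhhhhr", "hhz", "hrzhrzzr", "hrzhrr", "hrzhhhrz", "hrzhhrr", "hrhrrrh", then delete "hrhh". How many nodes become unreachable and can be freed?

0

A node on "hrhh"'s path can go only if nothing else ends at it or branches off below it.
Every node on "hrhh" is still needed (e.g. by "hrhhhhhr"), so nothing is freed.
Nodes removed: 0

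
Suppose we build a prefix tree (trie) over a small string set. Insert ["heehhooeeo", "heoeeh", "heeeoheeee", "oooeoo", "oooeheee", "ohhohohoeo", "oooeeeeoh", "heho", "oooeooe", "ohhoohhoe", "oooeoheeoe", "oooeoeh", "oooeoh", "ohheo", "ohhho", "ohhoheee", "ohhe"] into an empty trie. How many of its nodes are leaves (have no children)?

A leaf is a node with no children — equivalently, the end of a word that is not a proper prefix of any other stored word.
Those words: "heeeoheeee", "heehhooeeo", "heho", "heoeeh", "ohheo", "ohhho", "ohhoheee", "ohhohohoeo", "ohhoohhoe", "oooeeeeoh", "oooeheee", "oooeoeh", "oooeoheeoe", "oooeooe"
Leaf count: 14

14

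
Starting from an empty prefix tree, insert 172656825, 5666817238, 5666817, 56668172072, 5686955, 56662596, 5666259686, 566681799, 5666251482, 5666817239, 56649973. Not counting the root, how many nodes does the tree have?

Trace insertions, counting only characters that open a new branch:
  "172656825" → 9 new (1, 7, 2, 6, 5, 6, 8, 2, 5)
  "5666817238" → 10 new (5, 6, 6, 6, 8, 1, 7, 2, 3, 8)
  "5666817" → prefix "5666817" already present; 0 new (none)
  "56668172072" → prefix "56668172" already present; 3 new (0, 7, 2)
  "5686955" → prefix "56" already present; 5 new (8, 6, 9, 5, 5)
  "56662596" → prefix "5666" already present; 4 new (2, 5, 9, 6)
  "5666259686" → prefix "56662596" already present; 2 new (8, 6)
  "566681799" → prefix "5666817" already present; 2 new (9, 9)
  "5666251482" → prefix "566625" already present; 4 new (1, 4, 8, 2)
  "5666817239" → prefix "566681723" already present; 1 new (9)
  "56649973" → prefix "566" already present; 5 new (4, 9, 9, 7, 3)
Total nodes = 9 + 10 + 0 + 3 + 5 + 4 + 2 + 2 + 4 + 1 + 5 = 45

45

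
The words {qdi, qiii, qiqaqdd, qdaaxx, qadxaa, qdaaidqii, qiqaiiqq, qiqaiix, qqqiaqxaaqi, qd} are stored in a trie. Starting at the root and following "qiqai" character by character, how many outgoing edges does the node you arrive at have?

1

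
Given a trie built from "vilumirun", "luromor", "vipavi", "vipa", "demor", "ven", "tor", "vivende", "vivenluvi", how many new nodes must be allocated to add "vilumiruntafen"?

5

Walking "vilumiruntafen" from the root, the first 9 characters ("vilumirun") follow existing edges; "t" is the first miss.
So 14 − 9 = 5 new nodes.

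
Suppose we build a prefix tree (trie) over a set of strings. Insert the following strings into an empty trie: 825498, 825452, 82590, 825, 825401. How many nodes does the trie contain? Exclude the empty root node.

For each word, the new-node count is its length minus the longest prefix already in the trie:
  "825498" → 6 new (8, 2, 5, 4, 9, 8)
  "825452" → prefix "8254" already present; 2 new (5, 2)
  "82590" → prefix "825" already present; 2 new (9, 0)
  "825" → prefix "825" already present; 0 new (none)
  "825401" → prefix "8254" already present; 2 new (0, 1)
Total nodes = 6 + 2 + 2 + 0 + 2 = 12

12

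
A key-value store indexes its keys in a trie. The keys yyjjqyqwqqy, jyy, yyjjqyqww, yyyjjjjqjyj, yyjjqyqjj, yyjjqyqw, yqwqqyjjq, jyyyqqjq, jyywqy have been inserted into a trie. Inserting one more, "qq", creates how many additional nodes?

2

"qq" shares no prefix with any stored word, so all 2 characters open new nodes.
2 − 0 = 2 new nodes.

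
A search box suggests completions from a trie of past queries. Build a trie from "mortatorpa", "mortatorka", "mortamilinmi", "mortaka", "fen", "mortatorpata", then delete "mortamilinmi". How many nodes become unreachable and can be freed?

After clearing the end-marker at "mortamilinmi", prune upward until reaching a node still needed by another word.
The suffix "milinmi" (7 nodes) is used only by "mortamilinmi"; the node for "morta" still has the child "t", so pruning stops there.
Nodes removed: 7

7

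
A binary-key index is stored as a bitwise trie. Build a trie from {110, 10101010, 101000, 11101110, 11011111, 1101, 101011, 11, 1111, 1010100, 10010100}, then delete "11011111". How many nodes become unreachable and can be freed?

4

After clearing the end-marker at "11011111", prune upward until reaching a node still needed by another word.
The suffix "1111" (4 nodes) is used only by "11011111"; "1101" is itself a stored word, so pruning stops there.
Nodes removed: 4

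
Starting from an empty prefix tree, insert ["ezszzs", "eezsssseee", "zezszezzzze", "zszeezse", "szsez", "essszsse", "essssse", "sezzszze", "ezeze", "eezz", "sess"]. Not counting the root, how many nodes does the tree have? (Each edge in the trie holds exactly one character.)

61

Count nodes per top-level branch (shared prefixes stored once):
  'e'-branch (eezsssseee, eezz, essssse, essszsse, ezeze, ezszzs): 29 nodes
  's'-branch (sess, sezzszze, szsez): 14 nodes
  'z'-branch (zezszezzzze, zszeezse): 18 nodes
Sum: 61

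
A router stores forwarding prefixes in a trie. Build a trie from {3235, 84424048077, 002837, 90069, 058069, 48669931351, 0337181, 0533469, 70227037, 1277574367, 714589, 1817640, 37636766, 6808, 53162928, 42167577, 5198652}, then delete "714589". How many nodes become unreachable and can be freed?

A node on "714589"'s path can go only if nothing else ends at it or branches off below it.
The suffix "14589" (5 nodes) is used only by "714589"; the node for "7" still has the child "0", so pruning stops there.
Nodes removed: 5

5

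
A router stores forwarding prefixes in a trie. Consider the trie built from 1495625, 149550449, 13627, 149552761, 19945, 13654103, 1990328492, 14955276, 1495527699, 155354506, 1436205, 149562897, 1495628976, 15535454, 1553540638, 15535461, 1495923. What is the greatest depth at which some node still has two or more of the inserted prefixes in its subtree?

9

Equivalently: take the maximum, over all pairs, of their longest common prefix length.
"149562897" and "1495628976" agree on "149562897" (9 characters) before diverging; nothing deeper is shared.
Longest shared-prefix length: 9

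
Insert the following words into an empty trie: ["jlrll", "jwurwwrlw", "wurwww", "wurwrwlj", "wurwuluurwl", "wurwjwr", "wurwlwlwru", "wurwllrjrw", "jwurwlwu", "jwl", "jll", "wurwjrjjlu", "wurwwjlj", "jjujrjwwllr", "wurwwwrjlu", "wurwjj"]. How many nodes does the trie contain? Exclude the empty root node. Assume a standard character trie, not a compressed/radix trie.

Count nodes per top-level branch (shared prefixes stored once):
  'j'-branch (jjujrjwwllr, jll, jlrll, jwl, jwurwlwu, jwurwwrlw): 28 nodes
  'w'-branch (wurwjj, wurwjrjjlu, wurwjwr, wurwllrjrw, wurwlwlwru, wurwrwlj, wurwuluurwl, wurwwjlj, wurwww, wurwwwrjlu): 44 nodes
Sum: 72

72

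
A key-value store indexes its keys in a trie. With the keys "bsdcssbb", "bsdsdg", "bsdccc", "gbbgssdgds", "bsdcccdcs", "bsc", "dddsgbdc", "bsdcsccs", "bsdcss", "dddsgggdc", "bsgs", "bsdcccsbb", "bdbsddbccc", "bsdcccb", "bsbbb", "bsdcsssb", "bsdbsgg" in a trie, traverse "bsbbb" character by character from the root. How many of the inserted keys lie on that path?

1

Walk "bsbbb" from the root; an end-of-word marker is hit whenever a stored word is a prefix of "bsbbb".
Prefixes of the query that are stored words: "bsbbb"
Count: 1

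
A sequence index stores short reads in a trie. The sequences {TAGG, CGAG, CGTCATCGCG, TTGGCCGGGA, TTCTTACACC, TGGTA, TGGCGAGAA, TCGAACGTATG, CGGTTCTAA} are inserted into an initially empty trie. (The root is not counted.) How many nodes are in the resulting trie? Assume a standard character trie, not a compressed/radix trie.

60

Count nodes per top-level branch (shared prefixes stored once):
  'C'-branch (CGAG, CGGTTCTAA, CGTCATCGCG): 19 nodes
  'T'-branch (TAGG, TCGAACGTATG, TGGCGAGAA, TGGTA, TTCTTACACC, TTGGCCGGGA): 41 nodes
Sum: 60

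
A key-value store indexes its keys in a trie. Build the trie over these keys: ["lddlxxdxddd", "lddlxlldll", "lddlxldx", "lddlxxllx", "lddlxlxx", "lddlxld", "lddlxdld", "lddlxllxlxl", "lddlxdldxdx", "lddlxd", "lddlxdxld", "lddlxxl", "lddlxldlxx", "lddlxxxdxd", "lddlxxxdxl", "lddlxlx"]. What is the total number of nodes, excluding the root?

44

Insert word by word; a character creates a node only if that edge doesn't already exist:
  "lddlxxdxddd" → 11 new (l, d, d, l, x, x, d, x, d, d, d)
  "lddlxlldll" → prefix "lddlx" already present; 5 new (l, l, d, l, l)
  "lddlxldx" → prefix "lddlxl" already present; 2 new (d, x)
  "lddlxxllx" → prefix "lddlxx" already present; 3 new (l, l, x)
  "lddlxlxx" → prefix "lddlxl" already present; 2 new (x, x)
  "lddlxld" → prefix "lddlxld" already present; 0 new (none)
  "lddlxdld" → prefix "lddlx" already present; 3 new (d, l, d)
  "lddlxllxlxl" → prefix "lddlxll" already present; 4 new (x, l, x, l)
  "lddlxdldxdx" → prefix "lddlxdld" already present; 3 new (x, d, x)
  "lddlxd" → prefix "lddlxd" already present; 0 new (none)
  "lddlxdxld" → prefix "lddlxd" already present; 3 new (x, l, d)
  "lddlxxl" → prefix "lddlxxl" already present; 0 new (none)
  "lddlxldlxx" → prefix "lddlxld" already present; 3 new (l, x, x)
  "lddlxxxdxd" → prefix "lddlxx" already present; 4 new (x, d, x, d)
  "lddlxxxdxl" → prefix "lddlxxxdx" already present; 1 new (l)
  "lddlxlx" → prefix "lddlxlx" already present; 0 new (none)
Total nodes = 11 + 5 + 2 + 3 + 2 + 0 + 3 + 4 + 3 + 0 + 3 + 0 + 3 + 4 + 1 + 0 = 44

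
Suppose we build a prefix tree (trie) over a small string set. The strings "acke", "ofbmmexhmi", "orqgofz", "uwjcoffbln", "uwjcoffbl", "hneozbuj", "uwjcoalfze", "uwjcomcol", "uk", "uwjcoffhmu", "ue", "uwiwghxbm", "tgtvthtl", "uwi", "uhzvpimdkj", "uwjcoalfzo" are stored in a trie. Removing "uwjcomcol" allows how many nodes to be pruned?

4

Walk "uwjcomcol" from the leaf back toward the root, removing each node that no remaining word uses.
The suffix "mcol" (4 nodes) is used only by "uwjcomcol"; the node for "uwjco" still has the child "f", so pruning stops there.
Nodes removed: 4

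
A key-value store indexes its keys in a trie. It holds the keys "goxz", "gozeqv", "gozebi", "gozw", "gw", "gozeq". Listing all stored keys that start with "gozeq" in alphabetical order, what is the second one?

Words with prefix "gozeq", in lexicographic order: "gozeq", "gozeqv"
Position 2: gozeqv

gozeqv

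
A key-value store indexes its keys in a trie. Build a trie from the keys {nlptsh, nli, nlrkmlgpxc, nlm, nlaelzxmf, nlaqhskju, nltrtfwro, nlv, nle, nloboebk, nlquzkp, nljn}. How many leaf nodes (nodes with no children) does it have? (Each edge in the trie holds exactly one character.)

12

A leaf is a node with no children — equivalently, the end of a word that is not a proper prefix of any other stored word.
Those words: "nlaelzxmf", "nlaqhskju", "nle", "nli", "nljn", "nlm", "nloboebk", "nlptsh", "nlquzkp", "nlrkmlgpxc", "nltrtfwro", "nlv"
Leaf count: 12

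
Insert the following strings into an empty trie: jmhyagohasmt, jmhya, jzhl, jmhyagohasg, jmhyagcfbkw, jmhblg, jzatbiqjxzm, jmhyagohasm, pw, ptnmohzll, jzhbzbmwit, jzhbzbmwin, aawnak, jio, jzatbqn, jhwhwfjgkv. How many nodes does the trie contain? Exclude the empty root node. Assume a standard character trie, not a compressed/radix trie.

Insert word by word; a character creates a node only if that edge doesn't already exist:
  "jmhyagohasmt" → 12 new (j, m, h, y, a, g, o, h, a, s, m, t)
  "jmhya" → prefix "jmhya" already present; 0 new (none)
  "jzhl" → prefix "j" already present; 3 new (z, h, l)
  "jmhyagohasg" → prefix "jmhyagohas" already present; 1 new (g)
  "jmhyagcfbkw" → prefix "jmhyag" already present; 5 new (c, f, b, k, w)
  "jmhblg" → prefix "jmh" already present; 3 new (b, l, g)
  "jzatbiqjxzm" → prefix "jz" already present; 9 new (a, t, b, i, q, j, x, z, m)
  "jmhyagohasm" → prefix "jmhyagohasm" already present; 0 new (none)
  "pw" → 2 new (p, w)
  "ptnmohzll" → prefix "p" already present; 8 new (t, n, m, o, h, z, l, l)
  "jzhbzbmwit" → prefix "jzh" already present; 7 new (b, z, b, m, w, i, t)
  "jzhbzbmwin" → prefix "jzhbzbmwi" already present; 1 new (n)
  "aawnak" → 6 new (a, a, w, n, a, k)
  "jio" → prefix "j" already present; 2 new (i, o)
  "jzatbqn" → prefix "jzatb" already present; 2 new (q, n)
  "jhwhwfjgkv" → prefix "j" already present; 9 new (h, w, h, w, f, j, g, k, v)
Total nodes = 12 + 0 + 3 + 1 + 5 + 3 + 9 + 0 + 2 + 8 + 7 + 1 + 6 + 2 + 2 + 9 = 70

70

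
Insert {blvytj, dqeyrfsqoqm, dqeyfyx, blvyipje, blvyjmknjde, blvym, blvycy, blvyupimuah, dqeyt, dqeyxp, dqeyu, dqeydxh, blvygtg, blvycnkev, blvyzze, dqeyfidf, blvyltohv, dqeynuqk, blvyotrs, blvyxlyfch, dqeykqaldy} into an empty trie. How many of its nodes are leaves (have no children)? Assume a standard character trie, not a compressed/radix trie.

21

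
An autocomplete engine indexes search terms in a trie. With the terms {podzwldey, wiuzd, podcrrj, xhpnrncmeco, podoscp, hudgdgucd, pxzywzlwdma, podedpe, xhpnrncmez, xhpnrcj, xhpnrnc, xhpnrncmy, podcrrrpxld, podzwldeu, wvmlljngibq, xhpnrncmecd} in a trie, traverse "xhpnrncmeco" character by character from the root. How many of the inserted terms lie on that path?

Walk "xhpnrncmeco" from the root; an end-of-word marker is hit whenever a stored word is a prefix of "xhpnrncmeco".
Prefixes of the query that are stored words: "xhpnrnc", "xhpnrncmeco"
Count: 2

2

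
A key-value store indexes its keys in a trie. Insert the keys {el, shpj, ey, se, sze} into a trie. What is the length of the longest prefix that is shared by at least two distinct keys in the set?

1

The deepest shared node is where two words last agree before diverging.
e.g. "el" and "ey" share the prefix "e" of length 1; no pair shares a longer one.
Longest shared-prefix length: 1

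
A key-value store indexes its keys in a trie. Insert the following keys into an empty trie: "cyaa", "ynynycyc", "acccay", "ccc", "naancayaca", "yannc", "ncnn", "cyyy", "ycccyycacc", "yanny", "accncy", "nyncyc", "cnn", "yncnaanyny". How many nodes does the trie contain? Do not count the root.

Trace insertions, counting only characters that open a new branch:
  "cyaa" → 4 new (c, y, a, a)
  "ynynycyc" → 8 new (y, n, y, n, y, c, y, c)
  "acccay" → 6 new (a, c, c, c, a, y)
  "ccc" → prefix "c" already present; 2 new (c, c)
  "naancayaca" → 10 new (n, a, a, n, c, a, y, a, c, a)
  "yannc" → prefix "y" already present; 4 new (a, n, n, c)
  "ncnn" → prefix "n" already present; 3 new (c, n, n)
  "cyyy" → prefix "cy" already present; 2 new (y, y)
  "ycccyycacc" → prefix "y" already present; 9 new (c, c, c, y, y, c, a, c, c)
  "yanny" → prefix "yann" already present; 1 new (y)
  "accncy" → prefix "acc" already present; 3 new (n, c, y)
  "nyncyc" → prefix "n" already present; 5 new (y, n, c, y, c)
  "cnn" → prefix "c" already present; 2 new (n, n)
  "yncnaanyny" → prefix "yn" already present; 8 new (c, n, a, a, n, y, n, y)
Total nodes = 4 + 8 + 6 + 2 + 10 + 4 + 3 + 2 + 9 + 1 + 3 + 5 + 2 + 8 = 67

67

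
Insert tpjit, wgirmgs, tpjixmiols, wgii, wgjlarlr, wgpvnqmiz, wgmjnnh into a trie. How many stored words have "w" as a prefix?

5

Traverse to the node for "w", then collect every word in that subtree.
Matches: "wgii", "wgirmgs", "wgjlarlr", "wgmjnnh", "wgpvnqmiz"
Count: 5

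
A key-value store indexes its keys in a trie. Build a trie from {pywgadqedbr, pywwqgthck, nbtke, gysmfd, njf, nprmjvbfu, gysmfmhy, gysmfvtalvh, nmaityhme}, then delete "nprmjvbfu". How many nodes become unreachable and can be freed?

After clearing the end-marker at "nprmjvbfu", prune upward until reaching a node still needed by another word.
The suffix "prmjvbfu" (8 nodes) is used only by "nprmjvbfu"; the node for "n" still has the child "b", so pruning stops there.
Nodes removed: 8

8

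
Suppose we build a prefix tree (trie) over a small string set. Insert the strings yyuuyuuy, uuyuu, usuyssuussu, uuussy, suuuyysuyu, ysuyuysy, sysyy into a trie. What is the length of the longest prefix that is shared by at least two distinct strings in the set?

Look for the deepest trie node that still has at least two words in its subtree.
"uuussy" and "uuyuu" agree on "uu" (2 characters) before diverging; nothing deeper is shared.
Longest shared-prefix length: 2

2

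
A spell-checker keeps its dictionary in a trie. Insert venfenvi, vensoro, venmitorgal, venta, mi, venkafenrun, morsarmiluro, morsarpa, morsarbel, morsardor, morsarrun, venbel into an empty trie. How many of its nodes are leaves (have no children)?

12

Leaves are exactly the stored words that no other stored word extends.
Those words: "mi", "morsarbel", "morsardor", "morsarmiluro", "morsarpa", "morsarrun", "venbel", "venfenvi", "venkafenrun", "venmitorgal", "vensoro", "venta"
Leaf count: 12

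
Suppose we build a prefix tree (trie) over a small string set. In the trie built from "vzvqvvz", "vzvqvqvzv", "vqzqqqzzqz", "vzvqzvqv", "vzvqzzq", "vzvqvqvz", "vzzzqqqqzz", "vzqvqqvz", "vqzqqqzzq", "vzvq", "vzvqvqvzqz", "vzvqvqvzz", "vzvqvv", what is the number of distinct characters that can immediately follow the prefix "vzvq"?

2

Follow the path "vzvq" to its node, then look at its outgoing edges.
Characters that immediately follow "vzvq" among the stored strings: {v, z}.
That node has 2 child edges.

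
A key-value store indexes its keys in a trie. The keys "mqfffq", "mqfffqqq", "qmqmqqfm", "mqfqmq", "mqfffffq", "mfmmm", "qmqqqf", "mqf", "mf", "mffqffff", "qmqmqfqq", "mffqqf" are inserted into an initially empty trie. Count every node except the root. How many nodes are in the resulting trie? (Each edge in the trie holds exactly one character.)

Trace insertions, counting only characters that open a new branch:
  "mqfffq" → 6 new (m, q, f, f, f, q)
  "mqfffqqq" → prefix "mqfffq" already present; 2 new (q, q)
  "qmqmqqfm" → 8 new (q, m, q, m, q, q, f, m)
  "mqfqmq" → prefix "mqf" already present; 3 new (q, m, q)
  "mqfffffq" → prefix "mqfff" already present; 3 new (f, f, q)
  "mfmmm" → prefix "m" already present; 4 new (f, m, m, m)
  "qmqqqf" → prefix "qmq" already present; 3 new (q, q, f)
  "mqf" → prefix "mqf" already present; 0 new (none)
  "mf" → prefix "mf" already present; 0 new (none)
  "mffqffff" → prefix "mf" already present; 6 new (f, q, f, f, f, f)
  "qmqmqfqq" → prefix "qmqmq" already present; 3 new (f, q, q)
  "mffqqf" → prefix "mffq" already present; 2 new (q, f)
Total nodes = 6 + 2 + 8 + 3 + 3 + 4 + 3 + 0 + 0 + 6 + 3 + 2 = 40

40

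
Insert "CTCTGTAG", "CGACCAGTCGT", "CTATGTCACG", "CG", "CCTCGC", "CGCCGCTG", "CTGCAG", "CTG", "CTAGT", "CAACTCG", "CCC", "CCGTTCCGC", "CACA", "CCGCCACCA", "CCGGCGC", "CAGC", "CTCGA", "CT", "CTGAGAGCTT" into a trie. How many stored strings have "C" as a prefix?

19

Filter for entries beginning with "C":
Words under "C": CAACTCG, CACA, CAGC, CCC, CCGCCACCA, CCGGCGC, CCGTTCCGC, CCTCGC, CG, CGACCAGTCGT, CGCCGCTG, CT, CTAGT, CTATGTCACG, CTCGA, CTCTGTAG, CTG, CTGAGAGCTT, CTGCAG
Count: 19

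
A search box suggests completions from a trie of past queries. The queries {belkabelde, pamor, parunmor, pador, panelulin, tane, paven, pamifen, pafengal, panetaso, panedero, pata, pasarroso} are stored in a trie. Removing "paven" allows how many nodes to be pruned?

A node on "paven"'s path can go only if nothing else ends at it or branches off below it.
The suffix "ven" (3 nodes) is used only by "paven"; the node for "pa" still has the child "m", so pruning stops there.
Nodes removed: 3

3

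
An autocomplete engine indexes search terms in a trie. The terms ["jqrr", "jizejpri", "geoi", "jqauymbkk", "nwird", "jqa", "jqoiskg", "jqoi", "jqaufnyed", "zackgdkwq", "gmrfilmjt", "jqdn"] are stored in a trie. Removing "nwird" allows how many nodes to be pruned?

After clearing the end-marker at "nwird", prune upward until reaching a node still needed by another word.
No other word shares any prefix with "nwird", so all 5 of its nodes go.
Nodes removed: 5

5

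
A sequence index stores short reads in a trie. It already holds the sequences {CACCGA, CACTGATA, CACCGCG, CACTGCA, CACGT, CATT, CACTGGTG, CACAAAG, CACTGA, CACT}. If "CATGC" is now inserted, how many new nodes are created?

2

"CAT" is already a path in the trie; the remaining "GC" must be added.
New nodes needed: |"CATGC"| − 3 = 5 − 3 = 2.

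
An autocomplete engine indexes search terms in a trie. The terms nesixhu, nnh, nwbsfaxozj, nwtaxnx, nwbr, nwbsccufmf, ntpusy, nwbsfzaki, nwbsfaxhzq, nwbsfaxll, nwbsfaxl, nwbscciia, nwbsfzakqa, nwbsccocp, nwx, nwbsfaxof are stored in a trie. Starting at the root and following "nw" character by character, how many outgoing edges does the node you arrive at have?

Follow the path "nw" to its node, then look at its outgoing edges.
Distinct next characters after "nw": b, t, x.
That node has 3 child edges.

3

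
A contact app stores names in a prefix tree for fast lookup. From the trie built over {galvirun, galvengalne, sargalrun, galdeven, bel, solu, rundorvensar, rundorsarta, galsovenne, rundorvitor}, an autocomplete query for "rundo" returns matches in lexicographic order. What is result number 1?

rundorsarta

DFS of the "rundo" subtree visits, in order: "rundorsarta", "rundorvensar", "rundorvitor"
Position 1: rundorsarta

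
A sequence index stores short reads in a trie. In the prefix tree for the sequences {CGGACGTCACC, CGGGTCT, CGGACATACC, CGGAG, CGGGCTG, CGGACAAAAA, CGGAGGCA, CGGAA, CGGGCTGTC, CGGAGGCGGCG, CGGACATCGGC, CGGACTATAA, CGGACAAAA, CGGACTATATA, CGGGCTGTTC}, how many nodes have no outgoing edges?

A leaf is a node with no children — equivalently, the end of a word that is not a proper prefix of any other stored word.
Those words: "CGGAA", "CGGACAAAAA", "CGGACATACC", "CGGACATCGGC", "CGGACGTCACC", "CGGACTATAA", "CGGACTATATA", "CGGAGGCA", "CGGAGGCGGCG", "CGGGCTGTC", "CGGGCTGTTC", "CGGGTCT"
Leaf count: 12

12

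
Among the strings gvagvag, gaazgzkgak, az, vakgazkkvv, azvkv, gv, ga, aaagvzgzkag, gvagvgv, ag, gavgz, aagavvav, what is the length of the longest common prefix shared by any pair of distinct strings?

The deepest shared node is where two words last agree before diverging.
e.g. "gvagvag" and "gvagvgv" share the prefix "gvagv" of length 5; no pair shares a longer one.
Longest shared-prefix length: 5

5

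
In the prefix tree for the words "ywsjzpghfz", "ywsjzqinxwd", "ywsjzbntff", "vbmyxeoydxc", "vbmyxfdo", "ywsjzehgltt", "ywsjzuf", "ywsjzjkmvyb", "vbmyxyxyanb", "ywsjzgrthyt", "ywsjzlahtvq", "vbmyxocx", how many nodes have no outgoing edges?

12

Leaves are exactly the stored words that no other stored word extends.
Those words: "vbmyxeoydxc", "vbmyxfdo", "vbmyxocx", "vbmyxyxyanb", "ywsjzbntff", "ywsjzehgltt", "ywsjzgrthyt", "ywsjzjkmvyb", "ywsjzlahtvq", "ywsjzpghfz", "ywsjzqinxwd", "ywsjzuf"
Leaf count: 12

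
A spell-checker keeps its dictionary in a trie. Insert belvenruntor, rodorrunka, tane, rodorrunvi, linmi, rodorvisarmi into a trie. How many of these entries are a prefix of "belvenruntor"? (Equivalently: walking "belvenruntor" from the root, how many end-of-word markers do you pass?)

Check each prefix of "belvenruntor" against the stored set — each match is an end-marker on the path.
Prefixes of the query that are stored words: "belvenruntor"
Count: 1

1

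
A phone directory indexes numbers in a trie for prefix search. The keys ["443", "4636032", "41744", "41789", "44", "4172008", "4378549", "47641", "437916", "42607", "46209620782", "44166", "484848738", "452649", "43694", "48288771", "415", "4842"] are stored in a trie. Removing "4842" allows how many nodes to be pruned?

1

Walk "4842" from the leaf back toward the root, removing each node that no remaining word uses.
The suffix "2" (1 node) is used only by "4842"; the node for "484" still has the child "8", so pruning stops there.
Nodes removed: 1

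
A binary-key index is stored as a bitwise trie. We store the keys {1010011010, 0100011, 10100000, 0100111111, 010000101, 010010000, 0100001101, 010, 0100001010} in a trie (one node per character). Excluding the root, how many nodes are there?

38

Insert word by word; a character creates a node only if that edge doesn't already exist:
  "1010011010" → 10 new (1, 0, 1, 0, 0, 1, 1, 0, 1, 0)
  "0100011" → 7 new (0, 1, 0, 0, 0, 1, 1)
  "10100000" → prefix "10100" already present; 3 new (0, 0, 0)
  "0100111111" → prefix "0100" already present; 6 new (1, 1, 1, 1, 1, 1)
  "010000101" → prefix "01000" already present; 4 new (0, 1, 0, 1)
  "010010000" → prefix "01001" already present; 4 new (0, 0, 0, 0)
  "0100001101" → prefix "0100001" already present; 3 new (1, 0, 1)
  "010" → prefix "010" already present; 0 new (none)
  "0100001010" → prefix "010000101" already present; 1 new (0)
Total nodes = 10 + 7 + 3 + 6 + 4 + 4 + 3 + 0 + 1 = 38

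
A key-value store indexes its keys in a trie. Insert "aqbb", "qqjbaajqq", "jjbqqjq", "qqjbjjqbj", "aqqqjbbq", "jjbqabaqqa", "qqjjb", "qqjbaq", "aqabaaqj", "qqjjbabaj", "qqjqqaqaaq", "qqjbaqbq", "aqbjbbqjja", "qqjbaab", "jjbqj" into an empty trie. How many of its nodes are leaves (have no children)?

Leaves are exactly the stored words that no other stored word extends.
Those words: "aqabaaqj", "aqbb", "aqbjbbqjja", "aqqqjbbq", "jjbqabaqqa", "jjbqj", "jjbqqjq", "qqjbaab", "qqjbaajqq", "qqjbaqbq", "qqjbjjqbj", "qqjjbabaj", "qqjqqaqaaq"
Leaf count: 13

13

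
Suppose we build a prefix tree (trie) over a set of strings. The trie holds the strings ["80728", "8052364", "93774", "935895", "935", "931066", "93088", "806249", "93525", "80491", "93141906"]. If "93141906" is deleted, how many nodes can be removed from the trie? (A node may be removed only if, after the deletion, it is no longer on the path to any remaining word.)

After clearing the end-marker at "93141906", prune upward until reaching a node still needed by another word.
The suffix "41906" (5 nodes) is used only by "93141906"; the node for "931" still has the child "0", so pruning stops there.
Nodes removed: 5

5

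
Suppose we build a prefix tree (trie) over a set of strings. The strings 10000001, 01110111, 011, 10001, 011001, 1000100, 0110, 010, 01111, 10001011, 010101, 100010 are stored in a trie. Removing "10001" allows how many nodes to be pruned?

A node on "10001"'s path can go only if nothing else ends at it or branches off below it.
Every node on "10001" is still needed (e.g. by "1000100"), so nothing is freed.
Nodes removed: 0

0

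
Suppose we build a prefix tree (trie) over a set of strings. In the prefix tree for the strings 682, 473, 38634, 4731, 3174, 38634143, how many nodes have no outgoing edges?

Leaves are exactly the stored words that no other stored word extends.
Those words: "3174", "38634143", "4731", "682"
Leaf count: 4

4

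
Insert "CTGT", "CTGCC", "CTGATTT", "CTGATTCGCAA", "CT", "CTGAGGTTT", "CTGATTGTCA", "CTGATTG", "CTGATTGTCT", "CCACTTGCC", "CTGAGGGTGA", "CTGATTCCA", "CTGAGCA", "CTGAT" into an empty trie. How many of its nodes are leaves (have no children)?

11

Leaves are exactly the stored words that no other stored word extends.
Those words: "CCACTTGCC", "CTGAGCA", "CTGAGGGTGA", "CTGAGGTTT", "CTGATTCCA", "CTGATTCGCAA", "CTGATTGTCA", "CTGATTGTCT", "CTGATTT", "CTGCC", "CTGT"
Leaf count: 11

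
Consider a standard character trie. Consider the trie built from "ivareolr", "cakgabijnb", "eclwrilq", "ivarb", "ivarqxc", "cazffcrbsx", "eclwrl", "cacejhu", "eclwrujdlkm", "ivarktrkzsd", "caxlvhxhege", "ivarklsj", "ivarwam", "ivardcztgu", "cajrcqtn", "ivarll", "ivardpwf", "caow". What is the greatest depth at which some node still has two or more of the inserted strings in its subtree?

5

Equivalently: take the maximum, over all pairs, of their longest common prefix length.
"eclwrilq" and "eclwrl" agree on "eclwr" (5 characters) before diverging; nothing deeper is shared.
Longest shared-prefix length: 5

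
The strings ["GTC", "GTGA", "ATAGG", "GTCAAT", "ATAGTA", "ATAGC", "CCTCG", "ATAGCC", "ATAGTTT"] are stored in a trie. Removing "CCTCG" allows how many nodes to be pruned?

A node on "CCTCG"'s path can go only if nothing else ends at it or branches off below it.
No other word shares any prefix with "CCTCG", so all 5 of its nodes go.
Nodes removed: 5

5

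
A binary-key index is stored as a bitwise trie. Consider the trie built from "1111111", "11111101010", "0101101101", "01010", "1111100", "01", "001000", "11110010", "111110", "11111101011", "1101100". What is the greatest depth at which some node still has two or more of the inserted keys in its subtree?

10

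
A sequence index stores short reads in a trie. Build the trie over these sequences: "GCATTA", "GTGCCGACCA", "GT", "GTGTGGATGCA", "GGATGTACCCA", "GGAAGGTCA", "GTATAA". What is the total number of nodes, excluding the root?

43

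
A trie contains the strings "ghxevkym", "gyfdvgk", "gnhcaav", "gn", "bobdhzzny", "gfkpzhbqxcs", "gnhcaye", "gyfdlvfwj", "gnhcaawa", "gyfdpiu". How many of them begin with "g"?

Filter for entries beginning with "g":
Words under "g": gfkpzhbqxcs, ghxevkym, gn, gnhcaav, gnhcaawa, gnhcaye, gyfdlvfwj, gyfdpiu, gyfdvgk
Count: 9

9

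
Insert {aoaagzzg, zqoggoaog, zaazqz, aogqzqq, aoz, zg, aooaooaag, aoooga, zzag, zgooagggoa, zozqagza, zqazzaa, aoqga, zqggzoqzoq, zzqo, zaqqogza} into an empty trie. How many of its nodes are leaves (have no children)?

A leaf is a node with no children — equivalently, the end of a word that is not a proper prefix of any other stored word.
Those words: "aoaagzzg", "aogqzqq", "aooaooaag", "aoooga", "aoqga", "aoz", "zaazqz", "zaqqogza", "zgooagggoa", "zozqagza", "zqazzaa", "zqggzoqzoq", "zqoggoaog", "zzag", "zzqo"
Leaf count: 15

15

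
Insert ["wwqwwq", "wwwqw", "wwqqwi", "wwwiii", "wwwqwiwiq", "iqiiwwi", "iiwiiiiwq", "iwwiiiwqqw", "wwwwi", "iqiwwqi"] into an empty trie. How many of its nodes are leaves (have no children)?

9

Leaves are exactly the stored words that no other stored word extends.
Those words: "iiwiiiiwq", "iqiiwwi", "iqiwwqi", "iwwiiiwqqw", "wwqqwi", "wwqwwq", "wwwiii", "wwwqwiwiq", "wwwwi"
Leaf count: 9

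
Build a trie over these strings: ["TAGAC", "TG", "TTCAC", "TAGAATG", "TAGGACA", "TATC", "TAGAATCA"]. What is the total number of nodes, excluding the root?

21

Trie structure (* marks end of a word):
(root)
└─ T
   ├─ A
   │  ├─ G
   │  │  ├─ A
   │  │  │  ├─ A
   │  │  │  │  └─ T
   │  │  │  │     ├─ C
   │  │  │  │     │  └─ A *
   │  │  │  │     └─ G *
   │  │  │  └─ C *
   │  │  └─ G
   │  │     └─ A
   │  │        └─ C
   │  │           └─ A *
   │  └─ T
   │     └─ C *
   ├─ G *
   └─ T
      └─ C
         └─ A
            └─ C *
Counting every labelled node above: 21.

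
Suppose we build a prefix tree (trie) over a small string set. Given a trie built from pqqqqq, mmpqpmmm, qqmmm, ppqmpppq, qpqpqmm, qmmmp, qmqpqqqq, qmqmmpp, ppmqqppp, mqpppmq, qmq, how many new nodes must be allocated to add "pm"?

Walking "pm" from the root, the first 1 characters ("p") follow existing edges; "m" is the first miss.
Each of the 1 remaining characters creates one node.

1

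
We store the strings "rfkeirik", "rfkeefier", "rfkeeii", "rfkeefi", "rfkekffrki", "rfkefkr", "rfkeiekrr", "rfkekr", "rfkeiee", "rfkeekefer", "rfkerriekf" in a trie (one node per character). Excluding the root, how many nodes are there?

41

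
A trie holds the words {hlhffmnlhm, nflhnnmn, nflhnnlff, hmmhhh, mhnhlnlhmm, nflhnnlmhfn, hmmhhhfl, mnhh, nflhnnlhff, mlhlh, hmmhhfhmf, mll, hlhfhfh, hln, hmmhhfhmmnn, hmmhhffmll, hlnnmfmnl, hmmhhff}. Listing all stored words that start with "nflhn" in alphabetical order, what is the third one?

Words with prefix "nflhn", in lexicographic order: "nflhnnlff", "nflhnnlhff", "nflhnnlmhfn", "nflhnnmn"
Position 3: nflhnnlmhfn

nflhnnlmhfn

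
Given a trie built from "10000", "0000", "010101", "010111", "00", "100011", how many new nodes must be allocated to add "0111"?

2

Walking "0111" from the root, the first 2 characters ("01") follow existing edges; "1" is the first miss.
Each of the 2 remaining characters creates one node.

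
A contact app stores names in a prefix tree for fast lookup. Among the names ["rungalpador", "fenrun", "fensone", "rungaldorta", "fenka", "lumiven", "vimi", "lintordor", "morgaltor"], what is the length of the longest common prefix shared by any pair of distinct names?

Equivalently: take the maximum, over all pairs, of their longest common prefix length.
e.g. "rungaldorta" and "rungalpador" share the prefix "rungal" of length 6; no pair shares a longer one.
Longest shared-prefix length: 6

6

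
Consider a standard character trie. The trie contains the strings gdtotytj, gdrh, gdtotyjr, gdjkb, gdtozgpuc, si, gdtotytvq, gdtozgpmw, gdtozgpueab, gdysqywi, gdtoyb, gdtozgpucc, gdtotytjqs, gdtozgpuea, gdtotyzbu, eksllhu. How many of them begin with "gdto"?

Traverse to the node for "gdto", then collect every word in that subtree.
Words under "gdto": gdtotyjr, gdtotytj, gdtotytjqs, gdtotytvq, gdtotyzbu, gdtoyb, gdtozgpmw, gdtozgpuc, gdtozgpucc, gdtozgpuea, gdtozgpueab
Count: 11

11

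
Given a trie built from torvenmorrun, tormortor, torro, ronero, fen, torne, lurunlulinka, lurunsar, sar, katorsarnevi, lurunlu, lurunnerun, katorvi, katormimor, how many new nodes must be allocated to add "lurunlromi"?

Walking "lurunlromi" from the root, the first 6 characters ("lurunl") follow existing edges; "r" is the first miss.
So 10 − 6 = 4 new nodes.

4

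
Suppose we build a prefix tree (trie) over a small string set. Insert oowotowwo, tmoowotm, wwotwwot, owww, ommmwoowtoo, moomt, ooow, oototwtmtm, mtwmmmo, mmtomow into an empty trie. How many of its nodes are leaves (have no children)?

10

Leaves are exactly the stored words that no other stored word extends.
Those words: "mmtomow", "moomt", "mtwmmmo", "ommmwoowtoo", "ooow", "oototwtmtm", "oowotowwo", "owww", "tmoowotm", "wwotwwot"
Leaf count: 10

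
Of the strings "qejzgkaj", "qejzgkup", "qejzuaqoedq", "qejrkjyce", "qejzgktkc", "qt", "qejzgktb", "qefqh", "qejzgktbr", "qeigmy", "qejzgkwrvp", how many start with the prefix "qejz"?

Filter for entries beginning with "qejz":
Words under "qejz": qejzgkaj, qejzgktb, qejzgktbr, qejzgktkc, qejzgkup, qejzgkwrvp, qejzuaqoedq
Count: 7

7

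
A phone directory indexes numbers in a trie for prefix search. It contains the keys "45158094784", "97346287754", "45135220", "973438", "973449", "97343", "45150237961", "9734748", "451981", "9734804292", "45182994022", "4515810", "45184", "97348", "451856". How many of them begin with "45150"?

Walk to "45150"; the words in its subtree are exactly those with that prefix.
Words under "45150": 45150237961
Count: 1

1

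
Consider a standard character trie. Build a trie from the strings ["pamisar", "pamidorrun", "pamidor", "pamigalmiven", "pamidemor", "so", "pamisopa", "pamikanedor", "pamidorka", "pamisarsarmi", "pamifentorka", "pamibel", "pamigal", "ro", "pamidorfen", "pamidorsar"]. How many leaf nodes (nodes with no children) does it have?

13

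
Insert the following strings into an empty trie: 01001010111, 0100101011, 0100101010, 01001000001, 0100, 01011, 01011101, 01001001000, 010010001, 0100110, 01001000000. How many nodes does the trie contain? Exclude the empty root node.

30

Count nodes per top-level branch (shared prefixes stored once):
  '0'-branch (0100, 01001000000, 01001000001, 010010001, 01001001000, 0100101010, 0100101011, 01001010111, 0100110, 01011, 01011101): 30 nodes
Sum: 30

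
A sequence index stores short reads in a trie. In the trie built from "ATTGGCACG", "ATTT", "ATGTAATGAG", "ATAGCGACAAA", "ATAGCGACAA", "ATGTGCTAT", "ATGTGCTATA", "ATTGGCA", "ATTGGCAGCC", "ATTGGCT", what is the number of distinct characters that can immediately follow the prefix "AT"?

3

Walk "AT" from the root, arriving at one node.
Characters that immediately follow "AT" among the stored strings: {A, G, T}.
That node has 3 child edges.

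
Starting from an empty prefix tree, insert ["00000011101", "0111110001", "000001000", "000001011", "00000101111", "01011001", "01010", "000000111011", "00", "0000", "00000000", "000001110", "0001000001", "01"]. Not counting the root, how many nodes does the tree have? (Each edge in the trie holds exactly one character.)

48

Count nodes per top-level branch (shared prefixes stored once):
  '0'-branch (00, 0000, 00000000, 00000011101, 000000111011, 000001000, 000001011, 00000101111, 000001110, 0001000001, 01, 01010, 01011001, 0111110001): 48 nodes
Sum: 48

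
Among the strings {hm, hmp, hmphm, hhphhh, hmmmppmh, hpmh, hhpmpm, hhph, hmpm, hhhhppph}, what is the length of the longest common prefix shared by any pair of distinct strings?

Equivalently: take the maximum, over all pairs, of their longest common prefix length.
"hhph" and "hhphhh" agree on "hhph" (4 characters) before diverging; nothing deeper is shared.
Longest shared-prefix length: 4

4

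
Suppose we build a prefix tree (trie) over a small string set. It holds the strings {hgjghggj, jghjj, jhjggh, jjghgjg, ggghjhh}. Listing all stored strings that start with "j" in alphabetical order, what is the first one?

jghjj

Words with prefix "j", in lexicographic order: "jghjj", "jhjggh", "jjghgjg"
Position 1: jghjj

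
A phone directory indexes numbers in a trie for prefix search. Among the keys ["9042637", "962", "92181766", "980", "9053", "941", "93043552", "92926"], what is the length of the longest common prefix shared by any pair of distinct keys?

2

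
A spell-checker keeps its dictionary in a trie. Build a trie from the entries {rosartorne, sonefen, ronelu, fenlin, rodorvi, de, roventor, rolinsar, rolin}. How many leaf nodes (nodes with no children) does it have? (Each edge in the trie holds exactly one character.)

A leaf is a node with no children — equivalently, the end of a word that is not a proper prefix of any other stored word.
Those words: "de", "fenlin", "rodorvi", "rolinsar", "ronelu", "rosartorne", "roventor", "sonefen"
Leaf count: 8

8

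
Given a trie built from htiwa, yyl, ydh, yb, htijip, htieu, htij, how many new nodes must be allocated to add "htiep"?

1

The longest prefix of "htiep" already in the trie is "htie" (length 4).
So 5 − 4 = 1 new nodes.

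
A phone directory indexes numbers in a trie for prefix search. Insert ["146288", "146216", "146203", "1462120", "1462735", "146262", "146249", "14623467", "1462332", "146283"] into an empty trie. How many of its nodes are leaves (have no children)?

10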